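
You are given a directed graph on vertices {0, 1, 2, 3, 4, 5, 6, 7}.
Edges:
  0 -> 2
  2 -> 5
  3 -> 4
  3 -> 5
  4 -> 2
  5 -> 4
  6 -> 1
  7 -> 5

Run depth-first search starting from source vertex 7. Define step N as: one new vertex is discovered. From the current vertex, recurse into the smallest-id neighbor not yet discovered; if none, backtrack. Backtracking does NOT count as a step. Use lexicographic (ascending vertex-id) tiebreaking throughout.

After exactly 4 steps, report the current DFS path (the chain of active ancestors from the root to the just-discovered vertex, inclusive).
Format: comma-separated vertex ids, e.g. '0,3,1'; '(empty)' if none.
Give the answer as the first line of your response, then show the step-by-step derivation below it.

7,5,4,2

step 1: discover 7; path=7; order=7
step 2: discover 5; path=7>5; order=7,5
step 3: discover 4; path=7>5>4; order=7,5,4
step 4: discover 2; path=7>5>4>2; order=7,5,4,2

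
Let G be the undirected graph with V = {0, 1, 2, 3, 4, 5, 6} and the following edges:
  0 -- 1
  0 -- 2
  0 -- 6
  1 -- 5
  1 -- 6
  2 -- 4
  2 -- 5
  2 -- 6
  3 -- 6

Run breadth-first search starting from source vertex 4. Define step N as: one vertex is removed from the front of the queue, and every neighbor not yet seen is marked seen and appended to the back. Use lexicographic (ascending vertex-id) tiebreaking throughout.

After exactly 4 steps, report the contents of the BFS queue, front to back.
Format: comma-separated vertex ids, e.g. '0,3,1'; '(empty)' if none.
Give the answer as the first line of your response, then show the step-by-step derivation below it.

6,1

step 1: dequeue 4; queue=[2]; order=4
step 2: dequeue 2; queue=[0,5,6]; order=4,2
step 3: dequeue 0; queue=[5,6,1]; order=4,2,0
step 4: dequeue 5; queue=[6,1]; order=4,2,0,5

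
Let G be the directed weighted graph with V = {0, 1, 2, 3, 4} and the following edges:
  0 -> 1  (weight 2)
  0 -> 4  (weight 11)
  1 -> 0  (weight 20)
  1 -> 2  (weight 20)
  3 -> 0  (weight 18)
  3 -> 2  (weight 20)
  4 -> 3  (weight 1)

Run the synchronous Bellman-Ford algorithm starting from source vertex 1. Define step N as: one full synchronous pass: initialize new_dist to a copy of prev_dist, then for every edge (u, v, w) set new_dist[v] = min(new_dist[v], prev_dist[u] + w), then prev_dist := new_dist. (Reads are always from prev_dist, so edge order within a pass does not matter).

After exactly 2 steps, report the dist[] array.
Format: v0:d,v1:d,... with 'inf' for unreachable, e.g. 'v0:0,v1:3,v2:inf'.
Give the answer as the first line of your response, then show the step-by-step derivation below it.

v0:20,v1:0,v2:20,v3:inf,v4:31

step 1: dist = v0:20,v1:0,v2:20,v3:inf,v4:inf
step 2: dist = v0:20,v1:0,v2:20,v3:inf,v4:31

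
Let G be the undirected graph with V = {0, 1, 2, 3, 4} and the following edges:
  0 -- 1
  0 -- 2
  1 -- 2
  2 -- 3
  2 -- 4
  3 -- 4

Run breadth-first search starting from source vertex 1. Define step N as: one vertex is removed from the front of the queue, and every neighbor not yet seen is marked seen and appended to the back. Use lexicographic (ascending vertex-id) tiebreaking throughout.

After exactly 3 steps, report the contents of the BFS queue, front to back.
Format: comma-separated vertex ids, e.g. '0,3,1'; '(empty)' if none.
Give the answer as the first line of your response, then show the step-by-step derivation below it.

3,4

step 1: dequeue 1; queue=[0,2]; order=1
step 2: dequeue 0; queue=[2]; order=1,0
step 3: dequeue 2; queue=[3,4]; order=1,0,2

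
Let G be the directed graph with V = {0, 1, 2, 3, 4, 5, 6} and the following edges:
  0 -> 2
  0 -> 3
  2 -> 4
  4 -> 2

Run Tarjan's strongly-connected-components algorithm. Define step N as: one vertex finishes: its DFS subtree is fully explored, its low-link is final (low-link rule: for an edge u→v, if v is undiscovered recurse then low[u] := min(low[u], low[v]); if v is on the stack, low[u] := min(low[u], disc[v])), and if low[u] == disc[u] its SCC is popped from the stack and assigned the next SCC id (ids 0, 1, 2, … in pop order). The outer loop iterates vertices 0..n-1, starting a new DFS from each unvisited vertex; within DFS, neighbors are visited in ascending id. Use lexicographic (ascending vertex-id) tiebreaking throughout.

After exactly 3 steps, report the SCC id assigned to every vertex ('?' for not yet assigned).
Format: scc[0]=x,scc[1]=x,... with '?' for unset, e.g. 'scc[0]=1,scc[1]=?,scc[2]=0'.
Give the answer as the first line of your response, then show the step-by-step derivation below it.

scc[0]=?,scc[1]=?,scc[2]=0,scc[3]=1,scc[4]=0,scc[5]=?,scc[6]=?

step 1: low=(low[0]=0,low[1]=?,low[2]=1,low[3]=?,low[4]=1,low[5]=?,low[6]=?); scc=(scc[0]=?,scc[1]=?,scc[2]=?,scc[3]=?,scc[4]=?,scc[5]=?,scc[6]=?)
step 2: low=(low[0]=0,low[1]=?,low[2]=1,low[3]=?,low[4]=1,low[5]=?,low[6]=?); scc=(scc[0]=?,scc[1]=?,scc[2]=0,scc[3]=?,scc[4]=0,scc[5]=?,scc[6]=?)
step 3: low=(low[0]=0,low[1]=?,low[2]=1,low[3]=3,low[4]=1,low[5]=?,low[6]=?); scc=(scc[0]=?,scc[1]=?,scc[2]=0,scc[3]=1,scc[4]=0,scc[5]=?,scc[6]=?)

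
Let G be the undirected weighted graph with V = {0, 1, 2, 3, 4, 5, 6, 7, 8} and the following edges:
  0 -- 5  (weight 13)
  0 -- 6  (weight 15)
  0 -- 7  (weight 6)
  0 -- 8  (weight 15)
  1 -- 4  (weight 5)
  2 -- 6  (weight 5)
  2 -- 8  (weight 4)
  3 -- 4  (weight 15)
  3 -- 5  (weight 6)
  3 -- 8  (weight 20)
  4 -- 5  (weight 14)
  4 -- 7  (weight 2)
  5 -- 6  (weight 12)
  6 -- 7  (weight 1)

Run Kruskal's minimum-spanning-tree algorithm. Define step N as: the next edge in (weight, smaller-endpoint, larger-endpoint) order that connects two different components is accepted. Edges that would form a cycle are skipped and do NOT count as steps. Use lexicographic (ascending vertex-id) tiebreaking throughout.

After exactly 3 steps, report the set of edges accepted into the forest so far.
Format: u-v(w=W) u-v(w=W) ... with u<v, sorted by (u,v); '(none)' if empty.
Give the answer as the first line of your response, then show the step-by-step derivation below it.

2-8(w=4) 4-7(w=2) 6-7(w=1)

step 1: add edge 6-7 (w=1); MST = {6-7(w=1)}
step 2: add edge 4-7 (w=2); MST = {4-7(w=2) 6-7(w=1)}
step 3: add edge 2-8 (w=4); MST = {2-8(w=4) 4-7(w=2) 6-7(w=1)}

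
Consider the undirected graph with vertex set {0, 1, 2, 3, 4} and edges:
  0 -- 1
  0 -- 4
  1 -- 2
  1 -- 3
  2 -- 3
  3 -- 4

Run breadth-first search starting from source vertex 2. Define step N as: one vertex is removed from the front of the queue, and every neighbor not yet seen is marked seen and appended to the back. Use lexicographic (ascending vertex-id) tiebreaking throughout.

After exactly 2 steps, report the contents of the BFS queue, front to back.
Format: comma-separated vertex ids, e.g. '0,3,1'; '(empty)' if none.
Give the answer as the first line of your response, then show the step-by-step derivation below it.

3,0

step 1: dequeue 2; queue=[1,3]; order=2
step 2: dequeue 1; queue=[3,0]; order=2,1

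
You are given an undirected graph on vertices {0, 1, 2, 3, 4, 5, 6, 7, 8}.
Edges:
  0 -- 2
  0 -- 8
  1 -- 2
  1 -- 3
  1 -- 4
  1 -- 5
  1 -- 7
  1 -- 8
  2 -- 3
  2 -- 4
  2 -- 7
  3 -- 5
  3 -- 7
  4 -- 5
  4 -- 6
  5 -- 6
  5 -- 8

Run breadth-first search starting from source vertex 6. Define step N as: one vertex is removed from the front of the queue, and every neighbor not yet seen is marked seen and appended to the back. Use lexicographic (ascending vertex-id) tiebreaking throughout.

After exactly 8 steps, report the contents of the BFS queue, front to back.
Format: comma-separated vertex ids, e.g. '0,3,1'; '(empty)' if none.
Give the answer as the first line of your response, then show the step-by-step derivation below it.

0

step 1: dequeue 6; queue=[4,5]; order=6
step 2: dequeue 4; queue=[5,1,2]; order=6,4
step 3: dequeue 5; queue=[1,2,3,8]; order=6,4,5
step 4: dequeue 1; queue=[2,3,8,7]; order=6,4,5,1
step 5: dequeue 2; queue=[3,8,7,0]; order=6,4,5,1,2
step 6: dequeue 3; queue=[8,7,0]; order=6,4,5,1,2,3
step 7: dequeue 8; queue=[7,0]; order=6,4,5,1,2,3,8
step 8: dequeue 7; queue=[0]; order=6,4,5,1,2,3,8,7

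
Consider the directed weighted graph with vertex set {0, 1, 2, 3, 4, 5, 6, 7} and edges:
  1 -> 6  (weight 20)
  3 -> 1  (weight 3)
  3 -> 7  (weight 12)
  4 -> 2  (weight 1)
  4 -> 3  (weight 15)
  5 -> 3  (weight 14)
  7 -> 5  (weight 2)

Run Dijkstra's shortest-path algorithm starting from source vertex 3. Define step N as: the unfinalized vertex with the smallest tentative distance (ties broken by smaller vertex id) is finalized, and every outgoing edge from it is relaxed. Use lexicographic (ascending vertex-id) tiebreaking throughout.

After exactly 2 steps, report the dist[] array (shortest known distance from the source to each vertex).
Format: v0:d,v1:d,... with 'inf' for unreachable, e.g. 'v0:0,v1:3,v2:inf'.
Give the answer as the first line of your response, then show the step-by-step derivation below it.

v0:inf,v1:3,v2:inf,v3:0,v4:inf,v5:inf,v6:23,v7:12

step 1: dist = v0:inf,v1:3,v2:inf,v3:0,v4:inf,v5:inf,v6:inf,v7:12
step 2: dist = v0:inf,v1:3,v2:inf,v3:0,v4:inf,v5:inf,v6:23,v7:12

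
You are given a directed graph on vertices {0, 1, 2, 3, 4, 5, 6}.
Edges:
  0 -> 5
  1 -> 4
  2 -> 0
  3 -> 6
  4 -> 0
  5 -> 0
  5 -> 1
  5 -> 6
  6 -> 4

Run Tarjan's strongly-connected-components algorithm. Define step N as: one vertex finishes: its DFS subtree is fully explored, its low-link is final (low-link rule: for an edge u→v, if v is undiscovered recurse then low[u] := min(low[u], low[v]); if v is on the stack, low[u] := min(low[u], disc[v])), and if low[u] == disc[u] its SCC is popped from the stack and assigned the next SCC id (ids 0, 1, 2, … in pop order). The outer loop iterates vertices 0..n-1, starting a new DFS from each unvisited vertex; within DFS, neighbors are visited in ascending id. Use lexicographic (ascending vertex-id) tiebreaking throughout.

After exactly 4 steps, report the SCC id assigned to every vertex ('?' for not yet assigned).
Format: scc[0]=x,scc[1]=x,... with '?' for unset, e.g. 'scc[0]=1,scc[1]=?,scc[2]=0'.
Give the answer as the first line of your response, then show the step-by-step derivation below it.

scc[0]=?,scc[1]=?,scc[2]=?,scc[3]=?,scc[4]=?,scc[5]=?,scc[6]=?

step 1: low=(low[0]=0,low[1]=2,low[2]=?,low[3]=?,low[4]=0,low[5]=0,low[6]=?); scc=(scc[0]=?,scc[1]=?,scc[2]=?,scc[3]=?,scc[4]=?,scc[5]=?,scc[6]=?)
step 2: low=(low[0]=0,low[1]=0,low[2]=?,low[3]=?,low[4]=0,low[5]=0,low[6]=?); scc=(scc[0]=?,scc[1]=?,scc[2]=?,scc[3]=?,scc[4]=?,scc[5]=?,scc[6]=?)
step 3: low=(low[0]=0,low[1]=0,low[2]=?,low[3]=?,low[4]=0,low[5]=0,low[6]=3); scc=(scc[0]=?,scc[1]=?,scc[2]=?,scc[3]=?,scc[4]=?,scc[5]=?,scc[6]=?)
step 4: low=(low[0]=0,low[1]=0,low[2]=?,low[3]=?,low[4]=0,low[5]=0,low[6]=3); scc=(scc[0]=?,scc[1]=?,scc[2]=?,scc[3]=?,scc[4]=?,scc[5]=?,scc[6]=?)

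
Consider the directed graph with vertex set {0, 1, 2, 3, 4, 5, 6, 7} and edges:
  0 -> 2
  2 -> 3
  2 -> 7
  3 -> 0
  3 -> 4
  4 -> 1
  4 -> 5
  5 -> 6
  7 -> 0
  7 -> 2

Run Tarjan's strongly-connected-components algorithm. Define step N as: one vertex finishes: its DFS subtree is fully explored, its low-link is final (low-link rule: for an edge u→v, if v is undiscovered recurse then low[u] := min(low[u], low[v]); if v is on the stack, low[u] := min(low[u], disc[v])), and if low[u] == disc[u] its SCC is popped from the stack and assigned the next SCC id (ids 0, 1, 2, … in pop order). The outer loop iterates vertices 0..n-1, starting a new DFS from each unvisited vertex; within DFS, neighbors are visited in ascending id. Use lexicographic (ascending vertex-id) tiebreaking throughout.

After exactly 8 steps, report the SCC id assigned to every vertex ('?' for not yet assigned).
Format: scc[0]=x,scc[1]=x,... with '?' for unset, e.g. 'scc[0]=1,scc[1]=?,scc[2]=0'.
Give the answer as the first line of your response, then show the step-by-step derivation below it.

scc[0]=4,scc[1]=0,scc[2]=4,scc[3]=4,scc[4]=3,scc[5]=2,scc[6]=1,scc[7]=4

step 1: low=(low[0]=0,low[1]=4,low[2]=1,low[3]=0,low[4]=3,low[5]=?,low[6]=?,low[7]=?); scc=(scc[0]=?,scc[1]=0,scc[2]=?,scc[3]=?,scc[4]=?,scc[5]=?,scc[6]=?,scc[7]=?)
step 2: low=(low[0]=0,low[1]=4,low[2]=1,low[3]=0,low[4]=3,low[5]=5,low[6]=6,low[7]=?); scc=(scc[0]=?,scc[1]=0,scc[2]=?,scc[3]=?,scc[4]=?,scc[5]=?,scc[6]=1,scc[7]=?)
step 3: low=(low[0]=0,low[1]=4,low[2]=1,low[3]=0,low[4]=3,low[5]=5,low[6]=6,low[7]=?); scc=(scc[0]=?,scc[1]=0,scc[2]=?,scc[3]=?,scc[4]=?,scc[5]=2,scc[6]=1,scc[7]=?)
step 4: low=(low[0]=0,low[1]=4,low[2]=1,low[3]=0,low[4]=3,low[5]=5,low[6]=6,low[7]=?); scc=(scc[0]=?,scc[1]=0,scc[2]=?,scc[3]=?,scc[4]=3,scc[5]=2,scc[6]=1,scc[7]=?)
step 5: low=(low[0]=0,low[1]=4,low[2]=1,low[3]=0,low[4]=3,low[5]=5,low[6]=6,low[7]=?); scc=(scc[0]=?,scc[1]=0,scc[2]=?,scc[3]=?,scc[4]=3,scc[5]=2,scc[6]=1,scc[7]=?)
step 6: low=(low[0]=0,low[1]=4,low[2]=0,low[3]=0,low[4]=3,low[5]=5,low[6]=6,low[7]=0); scc=(scc[0]=?,scc[1]=0,scc[2]=?,scc[3]=?,scc[4]=3,scc[5]=2,scc[6]=1,scc[7]=?)
step 7: low=(low[0]=0,low[1]=4,low[2]=0,low[3]=0,low[4]=3,low[5]=5,low[6]=6,low[7]=0); scc=(scc[0]=?,scc[1]=0,scc[2]=?,scc[3]=?,scc[4]=3,scc[5]=2,scc[6]=1,scc[7]=?)
step 8: low=(low[0]=0,low[1]=4,low[2]=0,low[3]=0,low[4]=3,low[5]=5,low[6]=6,low[7]=0); scc=(scc[0]=4,scc[1]=0,scc[2]=4,scc[3]=4,scc[4]=3,scc[5]=2,scc[6]=1,scc[7]=4)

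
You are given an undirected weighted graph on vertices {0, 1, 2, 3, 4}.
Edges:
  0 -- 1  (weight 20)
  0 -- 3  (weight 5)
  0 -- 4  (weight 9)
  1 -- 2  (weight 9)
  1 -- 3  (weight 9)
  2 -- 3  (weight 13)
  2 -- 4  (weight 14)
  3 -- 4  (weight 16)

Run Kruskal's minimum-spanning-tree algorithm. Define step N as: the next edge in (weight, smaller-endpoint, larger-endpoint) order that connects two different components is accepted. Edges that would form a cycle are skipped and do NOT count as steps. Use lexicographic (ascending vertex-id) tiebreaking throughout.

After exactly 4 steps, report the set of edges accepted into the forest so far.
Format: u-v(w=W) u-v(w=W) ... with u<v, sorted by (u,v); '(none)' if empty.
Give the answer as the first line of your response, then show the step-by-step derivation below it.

0-3(w=5) 0-4(w=9) 1-2(w=9) 1-3(w=9)

step 1: add edge 0-3 (w=5); MST = {0-3(w=5)}
step 2: add edge 0-4 (w=9); MST = {0-3(w=5) 0-4(w=9)}
step 3: add edge 1-2 (w=9); MST = {0-3(w=5) 0-4(w=9) 1-2(w=9)}
step 4: add edge 1-3 (w=9); MST = {0-3(w=5) 0-4(w=9) 1-2(w=9) 1-3(w=9)}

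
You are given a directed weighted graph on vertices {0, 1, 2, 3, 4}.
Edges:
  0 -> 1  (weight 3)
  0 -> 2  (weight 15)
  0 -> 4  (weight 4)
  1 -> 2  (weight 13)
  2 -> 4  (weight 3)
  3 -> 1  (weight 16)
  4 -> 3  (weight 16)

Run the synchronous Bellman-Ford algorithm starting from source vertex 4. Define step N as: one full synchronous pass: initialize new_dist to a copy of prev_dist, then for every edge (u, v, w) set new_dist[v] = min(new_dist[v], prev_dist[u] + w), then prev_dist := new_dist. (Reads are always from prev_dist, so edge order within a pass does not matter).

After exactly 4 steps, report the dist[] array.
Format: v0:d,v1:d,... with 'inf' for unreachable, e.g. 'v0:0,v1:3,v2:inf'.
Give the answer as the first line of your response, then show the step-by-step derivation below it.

v0:inf,v1:32,v2:45,v3:16,v4:0

step 1: dist = v0:inf,v1:inf,v2:inf,v3:16,v4:0
step 2: dist = v0:inf,v1:32,v2:inf,v3:16,v4:0
step 3: dist = v0:inf,v1:32,v2:45,v3:16,v4:0
step 4: dist = v0:inf,v1:32,v2:45,v3:16,v4:0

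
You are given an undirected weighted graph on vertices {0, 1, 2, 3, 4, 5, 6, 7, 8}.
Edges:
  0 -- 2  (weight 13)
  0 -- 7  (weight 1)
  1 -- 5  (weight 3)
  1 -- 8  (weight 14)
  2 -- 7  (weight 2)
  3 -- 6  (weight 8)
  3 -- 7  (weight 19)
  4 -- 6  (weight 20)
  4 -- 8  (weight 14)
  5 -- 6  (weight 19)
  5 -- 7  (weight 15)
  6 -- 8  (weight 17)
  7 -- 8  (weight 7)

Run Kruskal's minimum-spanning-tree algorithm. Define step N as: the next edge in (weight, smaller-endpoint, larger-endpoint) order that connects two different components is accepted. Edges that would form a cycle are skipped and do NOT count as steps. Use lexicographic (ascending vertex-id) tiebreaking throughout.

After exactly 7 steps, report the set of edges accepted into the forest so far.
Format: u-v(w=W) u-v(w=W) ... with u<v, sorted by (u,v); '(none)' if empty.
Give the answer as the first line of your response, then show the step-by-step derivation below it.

0-7(w=1) 1-5(w=3) 1-8(w=14) 2-7(w=2) 3-6(w=8) 4-8(w=14) 7-8(w=7)

step 1: add edge 0-7 (w=1); MST = {0-7(w=1)}
step 2: add edge 2-7 (w=2); MST = {0-7(w=1) 2-7(w=2)}
step 3: add edge 1-5 (w=3); MST = {0-7(w=1) 1-5(w=3) 2-7(w=2)}
step 4: add edge 7-8 (w=7); MST = {0-7(w=1) 1-5(w=3) 2-7(w=2) 7-8(w=7)}
step 5: add edge 3-6 (w=8); MST = {0-7(w=1) 1-5(w=3) 2-7(w=2) 3-6(w=8) 7-8(w=7)}
step 6: add edge 1-8 (w=14); MST = {0-7(w=1) 1-5(w=3) 1-8(w=14) 2-7(w=2) 3-6(w=8) 7-8(w=7)}
step 7: add edge 4-8 (w=14); MST = {0-7(w=1) 1-5(w=3) 1-8(w=14) 2-7(w=2) 3-6(w=8) 4-8(w=14) 7-8(w=7)}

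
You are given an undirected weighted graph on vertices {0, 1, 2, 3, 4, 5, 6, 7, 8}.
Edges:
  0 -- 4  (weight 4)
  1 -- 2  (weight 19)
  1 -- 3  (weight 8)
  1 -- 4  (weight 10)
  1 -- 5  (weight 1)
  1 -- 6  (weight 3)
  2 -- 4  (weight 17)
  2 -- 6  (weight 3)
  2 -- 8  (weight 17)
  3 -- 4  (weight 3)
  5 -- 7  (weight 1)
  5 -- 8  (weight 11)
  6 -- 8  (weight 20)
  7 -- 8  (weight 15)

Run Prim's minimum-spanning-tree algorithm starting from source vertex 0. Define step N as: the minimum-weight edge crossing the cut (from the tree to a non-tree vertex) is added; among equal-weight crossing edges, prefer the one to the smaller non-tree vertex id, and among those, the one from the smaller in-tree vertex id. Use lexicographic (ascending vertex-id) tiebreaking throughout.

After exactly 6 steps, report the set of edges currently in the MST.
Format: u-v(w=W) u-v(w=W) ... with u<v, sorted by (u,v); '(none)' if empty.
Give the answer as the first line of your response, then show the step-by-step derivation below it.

0-4(w=4) 1-3(w=8) 1-5(w=1) 1-6(w=3) 3-4(w=3) 5-7(w=1)

step 1: add edge 0-4 (w=4); MST = {0-4(w=4)}
step 2: add edge 3-4 (w=3); MST = {0-4(w=4) 3-4(w=3)}
step 3: add edge 1-3 (w=8); MST = {0-4(w=4) 1-3(w=8) 3-4(w=3)}
step 4: add edge 1-5 (w=1); MST = {0-4(w=4) 1-3(w=8) 1-5(w=1) 3-4(w=3)}
step 5: add edge 5-7 (w=1); MST = {0-4(w=4) 1-3(w=8) 1-5(w=1) 3-4(w=3) 5-7(w=1)}
step 6: add edge 1-6 (w=3); MST = {0-4(w=4) 1-3(w=8) 1-5(w=1) 1-6(w=3) 3-4(w=3) 5-7(w=1)}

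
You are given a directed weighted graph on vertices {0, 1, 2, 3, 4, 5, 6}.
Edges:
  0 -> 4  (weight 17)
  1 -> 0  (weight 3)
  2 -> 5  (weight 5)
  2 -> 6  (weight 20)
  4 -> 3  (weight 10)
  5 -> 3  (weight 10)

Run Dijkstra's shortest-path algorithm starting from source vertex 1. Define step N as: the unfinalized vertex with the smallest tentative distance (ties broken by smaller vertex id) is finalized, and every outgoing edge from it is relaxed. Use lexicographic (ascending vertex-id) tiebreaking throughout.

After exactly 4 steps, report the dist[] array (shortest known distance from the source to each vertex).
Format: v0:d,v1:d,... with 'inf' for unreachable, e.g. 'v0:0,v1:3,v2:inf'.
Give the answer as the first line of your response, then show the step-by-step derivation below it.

v0:3,v1:0,v2:inf,v3:30,v4:20,v5:inf,v6:inf

step 1: dist = v0:3,v1:0,v2:inf,v3:inf,v4:inf,v5:inf,v6:inf
step 2: dist = v0:3,v1:0,v2:inf,v3:inf,v4:20,v5:inf,v6:inf
step 3: dist = v0:3,v1:0,v2:inf,v3:30,v4:20,v5:inf,v6:inf
step 4: dist = v0:3,v1:0,v2:inf,v3:30,v4:20,v5:inf,v6:inf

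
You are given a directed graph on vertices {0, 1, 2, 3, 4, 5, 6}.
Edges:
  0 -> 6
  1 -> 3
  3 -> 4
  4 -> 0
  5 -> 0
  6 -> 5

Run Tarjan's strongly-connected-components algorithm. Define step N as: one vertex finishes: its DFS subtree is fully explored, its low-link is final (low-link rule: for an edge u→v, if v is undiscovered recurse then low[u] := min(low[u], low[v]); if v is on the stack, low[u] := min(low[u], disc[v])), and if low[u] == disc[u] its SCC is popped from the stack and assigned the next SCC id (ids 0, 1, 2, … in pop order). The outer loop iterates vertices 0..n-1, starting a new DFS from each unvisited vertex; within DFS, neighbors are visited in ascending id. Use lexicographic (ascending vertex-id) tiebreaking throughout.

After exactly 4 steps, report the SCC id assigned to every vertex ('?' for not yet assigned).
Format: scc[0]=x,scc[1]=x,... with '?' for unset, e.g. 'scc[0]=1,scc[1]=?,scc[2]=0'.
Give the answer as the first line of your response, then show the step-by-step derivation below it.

scc[0]=0,scc[1]=?,scc[2]=?,scc[3]=?,scc[4]=1,scc[5]=0,scc[6]=0

step 1: low=(low[0]=0,low[1]=?,low[2]=?,low[3]=?,low[4]=?,low[5]=0,low[6]=1); scc=(scc[0]=?,scc[1]=?,scc[2]=?,scc[3]=?,scc[4]=?,scc[5]=?,scc[6]=?)
step 2: low=(low[0]=0,low[1]=?,low[2]=?,low[3]=?,low[4]=?,low[5]=0,low[6]=0); scc=(scc[0]=?,scc[1]=?,scc[2]=?,scc[3]=?,scc[4]=?,scc[5]=?,scc[6]=?)
step 3: low=(low[0]=0,low[1]=?,low[2]=?,low[3]=?,low[4]=?,low[5]=0,low[6]=0); scc=(scc[0]=0,scc[1]=?,scc[2]=?,scc[3]=?,scc[4]=?,scc[5]=0,scc[6]=0)
step 4: low=(low[0]=0,low[1]=3,low[2]=?,low[3]=4,low[4]=5,low[5]=0,low[6]=0); scc=(scc[0]=0,scc[1]=?,scc[2]=?,scc[3]=?,scc[4]=1,scc[5]=0,scc[6]=0)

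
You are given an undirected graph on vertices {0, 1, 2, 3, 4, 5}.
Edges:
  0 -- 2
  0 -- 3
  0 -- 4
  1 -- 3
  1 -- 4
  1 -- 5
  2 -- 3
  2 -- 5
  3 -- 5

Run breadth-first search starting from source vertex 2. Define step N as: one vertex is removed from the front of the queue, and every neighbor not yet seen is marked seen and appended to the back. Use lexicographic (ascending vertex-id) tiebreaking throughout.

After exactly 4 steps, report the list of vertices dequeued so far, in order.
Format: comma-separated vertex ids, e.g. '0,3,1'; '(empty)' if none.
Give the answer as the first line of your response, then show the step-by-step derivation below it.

2,0,3,5

step 1: dequeue 2; queue=[0,3,5]; order=2
step 2: dequeue 0; queue=[3,5,4]; order=2,0
step 3: dequeue 3; queue=[5,4,1]; order=2,0,3
step 4: dequeue 5; queue=[4,1]; order=2,0,3,5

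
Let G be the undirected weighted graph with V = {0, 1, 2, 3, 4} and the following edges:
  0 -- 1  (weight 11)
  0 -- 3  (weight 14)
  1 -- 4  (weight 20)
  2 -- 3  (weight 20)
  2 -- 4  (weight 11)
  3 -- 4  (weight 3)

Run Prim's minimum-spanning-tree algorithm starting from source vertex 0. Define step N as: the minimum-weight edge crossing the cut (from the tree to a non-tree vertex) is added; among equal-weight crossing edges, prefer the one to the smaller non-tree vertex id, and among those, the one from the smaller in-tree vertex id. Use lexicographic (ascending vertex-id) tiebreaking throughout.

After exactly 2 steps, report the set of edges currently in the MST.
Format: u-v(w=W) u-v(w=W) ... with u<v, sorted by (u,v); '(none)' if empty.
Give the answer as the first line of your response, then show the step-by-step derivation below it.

0-1(w=11) 0-3(w=14)

step 1: add edge 0-1 (w=11); MST = {0-1(w=11)}
step 2: add edge 0-3 (w=14); MST = {0-1(w=11) 0-3(w=14)}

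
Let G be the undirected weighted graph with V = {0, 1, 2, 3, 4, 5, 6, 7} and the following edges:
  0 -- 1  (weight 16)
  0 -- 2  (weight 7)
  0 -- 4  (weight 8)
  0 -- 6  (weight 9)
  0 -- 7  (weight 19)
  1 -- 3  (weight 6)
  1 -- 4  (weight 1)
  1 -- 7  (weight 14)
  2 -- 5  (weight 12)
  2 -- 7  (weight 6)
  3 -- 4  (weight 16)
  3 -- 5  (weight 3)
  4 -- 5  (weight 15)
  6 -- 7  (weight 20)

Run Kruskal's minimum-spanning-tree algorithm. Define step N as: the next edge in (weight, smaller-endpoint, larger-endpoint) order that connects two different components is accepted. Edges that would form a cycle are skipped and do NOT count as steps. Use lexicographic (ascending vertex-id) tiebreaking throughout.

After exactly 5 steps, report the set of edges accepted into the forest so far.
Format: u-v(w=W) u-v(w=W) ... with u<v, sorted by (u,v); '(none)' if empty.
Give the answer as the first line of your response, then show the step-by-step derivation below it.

0-2(w=7) 1-3(w=6) 1-4(w=1) 2-7(w=6) 3-5(w=3)

step 1: add edge 1-4 (w=1); MST = {1-4(w=1)}
step 2: add edge 3-5 (w=3); MST = {1-4(w=1) 3-5(w=3)}
step 3: add edge 1-3 (w=6); MST = {1-3(w=6) 1-4(w=1) 3-5(w=3)}
step 4: add edge 2-7 (w=6); MST = {1-3(w=6) 1-4(w=1) 2-7(w=6) 3-5(w=3)}
step 5: add edge 0-2 (w=7); MST = {0-2(w=7) 1-3(w=6) 1-4(w=1) 2-7(w=6) 3-5(w=3)}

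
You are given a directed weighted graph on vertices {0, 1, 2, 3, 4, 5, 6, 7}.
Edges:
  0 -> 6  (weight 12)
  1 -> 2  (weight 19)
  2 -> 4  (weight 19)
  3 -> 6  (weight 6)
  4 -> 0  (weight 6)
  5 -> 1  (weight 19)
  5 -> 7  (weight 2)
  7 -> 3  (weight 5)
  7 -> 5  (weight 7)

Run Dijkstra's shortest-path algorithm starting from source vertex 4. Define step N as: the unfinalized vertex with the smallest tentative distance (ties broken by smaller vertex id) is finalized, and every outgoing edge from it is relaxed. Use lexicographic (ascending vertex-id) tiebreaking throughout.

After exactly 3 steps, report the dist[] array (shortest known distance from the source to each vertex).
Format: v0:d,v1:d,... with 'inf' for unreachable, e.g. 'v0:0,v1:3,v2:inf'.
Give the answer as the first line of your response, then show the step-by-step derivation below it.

v0:6,v1:inf,v2:inf,v3:inf,v4:0,v5:inf,v6:18,v7:inf

step 1: dist = v0:6,v1:inf,v2:inf,v3:inf,v4:0,v5:inf,v6:inf,v7:inf
step 2: dist = v0:6,v1:inf,v2:inf,v3:inf,v4:0,v5:inf,v6:18,v7:inf
step 3: dist = v0:6,v1:inf,v2:inf,v3:inf,v4:0,v5:inf,v6:18,v7:inf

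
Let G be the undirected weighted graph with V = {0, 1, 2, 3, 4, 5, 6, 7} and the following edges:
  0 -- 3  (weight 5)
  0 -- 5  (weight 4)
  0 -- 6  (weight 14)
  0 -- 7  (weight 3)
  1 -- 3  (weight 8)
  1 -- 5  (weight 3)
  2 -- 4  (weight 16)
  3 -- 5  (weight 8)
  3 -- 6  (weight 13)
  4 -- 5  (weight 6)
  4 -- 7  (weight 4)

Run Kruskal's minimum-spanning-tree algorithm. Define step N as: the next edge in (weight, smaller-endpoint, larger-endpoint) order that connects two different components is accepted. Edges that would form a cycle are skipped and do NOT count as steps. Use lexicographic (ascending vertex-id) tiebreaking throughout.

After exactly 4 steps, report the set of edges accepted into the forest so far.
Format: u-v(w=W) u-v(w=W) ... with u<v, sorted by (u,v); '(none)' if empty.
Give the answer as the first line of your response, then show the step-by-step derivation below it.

0-5(w=4) 0-7(w=3) 1-5(w=3) 4-7(w=4)

step 1: add edge 0-7 (w=3); MST = {0-7(w=3)}
step 2: add edge 1-5 (w=3); MST = {0-7(w=3) 1-5(w=3)}
step 3: add edge 0-5 (w=4); MST = {0-5(w=4) 0-7(w=3) 1-5(w=3)}
step 4: add edge 4-7 (w=4); MST = {0-5(w=4) 0-7(w=3) 1-5(w=3) 4-7(w=4)}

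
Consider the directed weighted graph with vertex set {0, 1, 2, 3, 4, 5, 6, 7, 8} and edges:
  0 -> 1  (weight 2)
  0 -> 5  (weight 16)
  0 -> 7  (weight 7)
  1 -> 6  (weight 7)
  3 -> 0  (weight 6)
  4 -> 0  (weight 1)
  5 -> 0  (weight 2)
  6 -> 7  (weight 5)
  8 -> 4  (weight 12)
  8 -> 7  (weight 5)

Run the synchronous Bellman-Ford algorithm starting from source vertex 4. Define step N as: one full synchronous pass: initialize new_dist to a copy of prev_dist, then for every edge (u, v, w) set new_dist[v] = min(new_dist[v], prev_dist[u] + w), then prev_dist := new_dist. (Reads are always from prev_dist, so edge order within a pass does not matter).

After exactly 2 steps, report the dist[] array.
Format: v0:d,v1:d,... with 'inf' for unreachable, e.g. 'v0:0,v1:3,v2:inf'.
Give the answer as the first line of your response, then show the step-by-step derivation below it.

v0:1,v1:3,v2:inf,v3:inf,v4:0,v5:17,v6:inf,v7:8,v8:inf

step 1: dist = v0:1,v1:inf,v2:inf,v3:inf,v4:0,v5:inf,v6:inf,v7:inf,v8:inf
step 2: dist = v0:1,v1:3,v2:inf,v3:inf,v4:0,v5:17,v6:inf,v7:8,v8:inf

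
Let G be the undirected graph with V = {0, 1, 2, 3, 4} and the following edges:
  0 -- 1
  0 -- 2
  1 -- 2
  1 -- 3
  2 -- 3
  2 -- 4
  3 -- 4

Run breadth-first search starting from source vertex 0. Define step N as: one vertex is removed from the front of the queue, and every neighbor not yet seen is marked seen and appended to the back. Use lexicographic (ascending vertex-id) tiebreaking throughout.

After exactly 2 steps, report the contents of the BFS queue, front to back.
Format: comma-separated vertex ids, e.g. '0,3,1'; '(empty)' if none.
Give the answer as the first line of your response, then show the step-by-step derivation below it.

2,3

step 1: dequeue 0; queue=[1,2]; order=0
step 2: dequeue 1; queue=[2,3]; order=0,1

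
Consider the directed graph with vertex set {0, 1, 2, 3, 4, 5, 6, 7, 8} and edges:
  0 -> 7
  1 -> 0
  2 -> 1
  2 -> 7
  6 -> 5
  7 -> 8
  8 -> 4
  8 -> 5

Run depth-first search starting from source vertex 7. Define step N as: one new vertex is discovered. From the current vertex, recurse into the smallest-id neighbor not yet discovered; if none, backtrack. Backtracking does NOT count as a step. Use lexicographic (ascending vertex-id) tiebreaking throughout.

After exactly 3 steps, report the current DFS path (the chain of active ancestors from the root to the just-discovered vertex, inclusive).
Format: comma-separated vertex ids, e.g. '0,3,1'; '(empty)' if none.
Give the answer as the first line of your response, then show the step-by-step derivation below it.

7,8,4

step 1: discover 7; path=7; order=7
step 2: discover 8; path=7>8; order=7,8
step 3: discover 4; path=7>8>4; order=7,8,4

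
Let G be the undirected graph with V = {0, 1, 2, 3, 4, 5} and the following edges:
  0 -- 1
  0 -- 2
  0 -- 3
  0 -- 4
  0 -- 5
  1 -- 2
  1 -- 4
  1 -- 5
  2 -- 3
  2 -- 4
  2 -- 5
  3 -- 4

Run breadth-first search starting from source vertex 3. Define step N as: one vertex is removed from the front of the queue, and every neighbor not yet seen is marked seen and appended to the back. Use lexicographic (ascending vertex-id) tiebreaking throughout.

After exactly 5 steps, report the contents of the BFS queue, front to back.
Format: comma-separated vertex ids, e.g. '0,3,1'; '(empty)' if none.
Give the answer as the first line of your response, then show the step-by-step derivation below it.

5

step 1: dequeue 3; queue=[0,2,4]; order=3
step 2: dequeue 0; queue=[2,4,1,5]; order=3,0
step 3: dequeue 2; queue=[4,1,5]; order=3,0,2
step 4: dequeue 4; queue=[1,5]; order=3,0,2,4
step 5: dequeue 1; queue=[5]; order=3,0,2,4,1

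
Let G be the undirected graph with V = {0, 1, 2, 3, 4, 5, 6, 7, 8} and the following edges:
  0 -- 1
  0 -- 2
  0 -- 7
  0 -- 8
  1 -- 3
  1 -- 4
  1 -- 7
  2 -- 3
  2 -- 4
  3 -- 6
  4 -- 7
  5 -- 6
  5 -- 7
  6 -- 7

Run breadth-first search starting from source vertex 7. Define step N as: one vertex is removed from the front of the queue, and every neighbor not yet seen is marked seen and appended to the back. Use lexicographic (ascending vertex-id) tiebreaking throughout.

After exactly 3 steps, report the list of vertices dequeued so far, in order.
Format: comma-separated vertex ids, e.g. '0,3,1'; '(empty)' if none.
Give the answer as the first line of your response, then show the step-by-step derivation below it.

7,0,1

step 1: dequeue 7; queue=[0,1,4,5,6]; order=7
step 2: dequeue 0; queue=[1,4,5,6,2,8]; order=7,0
step 3: dequeue 1; queue=[4,5,6,2,8,3]; order=7,0,1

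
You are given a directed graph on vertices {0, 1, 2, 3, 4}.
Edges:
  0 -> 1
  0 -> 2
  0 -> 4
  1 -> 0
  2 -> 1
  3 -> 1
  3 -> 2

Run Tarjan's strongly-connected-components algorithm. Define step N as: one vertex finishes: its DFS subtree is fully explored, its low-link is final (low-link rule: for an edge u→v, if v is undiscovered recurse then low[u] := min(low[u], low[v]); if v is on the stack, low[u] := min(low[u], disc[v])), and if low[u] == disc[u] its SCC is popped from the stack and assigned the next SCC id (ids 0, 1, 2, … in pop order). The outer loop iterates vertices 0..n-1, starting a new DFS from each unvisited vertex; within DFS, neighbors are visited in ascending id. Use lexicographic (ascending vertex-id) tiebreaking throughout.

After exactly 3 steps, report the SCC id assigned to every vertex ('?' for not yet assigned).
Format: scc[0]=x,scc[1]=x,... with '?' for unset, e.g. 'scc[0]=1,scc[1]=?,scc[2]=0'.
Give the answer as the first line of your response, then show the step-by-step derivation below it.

scc[0]=?,scc[1]=?,scc[2]=?,scc[3]=?,scc[4]=0

step 1: low=(low[0]=0,low[1]=0,low[2]=?,low[3]=?,low[4]=?); scc=(scc[0]=?,scc[1]=?,scc[2]=?,scc[3]=?,scc[4]=?)
step 2: low=(low[0]=0,low[1]=0,low[2]=1,low[3]=?,low[4]=?); scc=(scc[0]=?,scc[1]=?,scc[2]=?,scc[3]=?,scc[4]=?)
step 3: low=(low[0]=0,low[1]=0,low[2]=1,low[3]=?,low[4]=3); scc=(scc[0]=?,scc[1]=?,scc[2]=?,scc[3]=?,scc[4]=0)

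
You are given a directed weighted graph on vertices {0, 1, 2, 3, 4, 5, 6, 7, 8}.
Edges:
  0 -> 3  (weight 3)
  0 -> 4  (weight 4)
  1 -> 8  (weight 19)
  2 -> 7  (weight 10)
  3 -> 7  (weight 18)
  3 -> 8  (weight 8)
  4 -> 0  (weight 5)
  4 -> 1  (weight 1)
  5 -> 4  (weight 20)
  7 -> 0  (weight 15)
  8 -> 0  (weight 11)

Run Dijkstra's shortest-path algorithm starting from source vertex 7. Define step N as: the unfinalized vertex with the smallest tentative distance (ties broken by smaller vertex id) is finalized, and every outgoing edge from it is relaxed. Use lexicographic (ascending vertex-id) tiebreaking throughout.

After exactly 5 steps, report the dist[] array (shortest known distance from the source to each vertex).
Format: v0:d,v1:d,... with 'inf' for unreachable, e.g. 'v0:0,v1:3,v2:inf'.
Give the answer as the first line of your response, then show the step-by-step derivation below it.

v0:15,v1:20,v2:inf,v3:18,v4:19,v5:inf,v6:inf,v7:0,v8:26

step 1: dist = v0:15,v1:inf,v2:inf,v3:inf,v4:inf,v5:inf,v6:inf,v7:0,v8:inf
step 2: dist = v0:15,v1:inf,v2:inf,v3:18,v4:19,v5:inf,v6:inf,v7:0,v8:inf
step 3: dist = v0:15,v1:inf,v2:inf,v3:18,v4:19,v5:inf,v6:inf,v7:0,v8:26
step 4: dist = v0:15,v1:20,v2:inf,v3:18,v4:19,v5:inf,v6:inf,v7:0,v8:26
step 5: dist = v0:15,v1:20,v2:inf,v3:18,v4:19,v5:inf,v6:inf,v7:0,v8:26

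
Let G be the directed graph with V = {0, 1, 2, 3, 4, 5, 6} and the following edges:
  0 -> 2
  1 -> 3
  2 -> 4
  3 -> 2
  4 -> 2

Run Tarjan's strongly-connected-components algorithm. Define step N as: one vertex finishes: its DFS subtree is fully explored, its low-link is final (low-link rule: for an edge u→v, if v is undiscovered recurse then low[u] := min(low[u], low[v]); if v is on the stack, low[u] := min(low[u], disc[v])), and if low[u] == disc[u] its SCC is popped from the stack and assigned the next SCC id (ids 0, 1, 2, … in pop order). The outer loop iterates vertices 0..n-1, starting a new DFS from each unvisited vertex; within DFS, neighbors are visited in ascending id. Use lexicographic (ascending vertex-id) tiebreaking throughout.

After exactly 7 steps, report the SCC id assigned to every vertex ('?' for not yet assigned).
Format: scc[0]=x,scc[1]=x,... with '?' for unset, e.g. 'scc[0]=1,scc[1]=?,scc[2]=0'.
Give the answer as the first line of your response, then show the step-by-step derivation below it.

scc[0]=1,scc[1]=3,scc[2]=0,scc[3]=2,scc[4]=0,scc[5]=4,scc[6]=5

step 1: low=(low[0]=0,low[1]=?,low[2]=1,low[3]=?,low[4]=1,low[5]=?,low[6]=?); scc=(scc[0]=?,scc[1]=?,scc[2]=?,scc[3]=?,scc[4]=?,scc[5]=?,scc[6]=?)
step 2: low=(low[0]=0,low[1]=?,low[2]=1,low[3]=?,low[4]=1,low[5]=?,low[6]=?); scc=(scc[0]=?,scc[1]=?,scc[2]=0,scc[3]=?,scc[4]=0,scc[5]=?,scc[6]=?)
step 3: low=(low[0]=0,low[1]=?,low[2]=1,low[3]=?,low[4]=1,low[5]=?,low[6]=?); scc=(scc[0]=1,scc[1]=?,scc[2]=0,scc[3]=?,scc[4]=0,scc[5]=?,scc[6]=?)
step 4: low=(low[0]=0,low[1]=3,low[2]=1,low[3]=4,low[4]=1,low[5]=?,low[6]=?); scc=(scc[0]=1,scc[1]=?,scc[2]=0,scc[3]=2,scc[4]=0,scc[5]=?,scc[6]=?)
step 5: low=(low[0]=0,low[1]=3,low[2]=1,low[3]=4,low[4]=1,low[5]=?,low[6]=?); scc=(scc[0]=1,scc[1]=3,scc[2]=0,scc[3]=2,scc[4]=0,scc[5]=?,scc[6]=?)
step 6: low=(low[0]=0,low[1]=3,low[2]=1,low[3]=4,low[4]=1,low[5]=5,low[6]=?); scc=(scc[0]=1,scc[1]=3,scc[2]=0,scc[3]=2,scc[4]=0,scc[5]=4,scc[6]=?)
step 7: low=(low[0]=0,low[1]=3,low[2]=1,low[3]=4,low[4]=1,low[5]=5,low[6]=6); scc=(scc[0]=1,scc[1]=3,scc[2]=0,scc[3]=2,scc[4]=0,scc[5]=4,scc[6]=5)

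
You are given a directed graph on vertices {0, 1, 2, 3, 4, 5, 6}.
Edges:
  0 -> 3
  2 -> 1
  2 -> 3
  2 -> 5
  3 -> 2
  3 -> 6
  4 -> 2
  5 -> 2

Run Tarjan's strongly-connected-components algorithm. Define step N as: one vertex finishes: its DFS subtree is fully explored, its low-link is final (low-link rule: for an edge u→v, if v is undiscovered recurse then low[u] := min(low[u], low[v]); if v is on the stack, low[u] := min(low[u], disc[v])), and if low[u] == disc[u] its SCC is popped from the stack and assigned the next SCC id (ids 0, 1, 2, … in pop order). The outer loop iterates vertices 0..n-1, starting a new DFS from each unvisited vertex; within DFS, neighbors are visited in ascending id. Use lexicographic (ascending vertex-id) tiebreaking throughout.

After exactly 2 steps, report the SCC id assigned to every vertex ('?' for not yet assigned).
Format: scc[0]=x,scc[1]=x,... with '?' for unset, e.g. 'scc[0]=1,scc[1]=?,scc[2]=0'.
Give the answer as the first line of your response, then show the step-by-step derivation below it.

scc[0]=?,scc[1]=0,scc[2]=?,scc[3]=?,scc[4]=?,scc[5]=?,scc[6]=?

step 1: low=(low[0]=0,low[1]=3,low[2]=2,low[3]=1,low[4]=?,low[5]=?,low[6]=?); scc=(scc[0]=?,scc[1]=0,scc[2]=?,scc[3]=?,scc[4]=?,scc[5]=?,scc[6]=?)
step 2: low=(low[0]=0,low[1]=3,low[2]=1,low[3]=1,low[4]=?,low[5]=2,low[6]=?); scc=(scc[0]=?,scc[1]=0,scc[2]=?,scc[3]=?,scc[4]=?,scc[5]=?,scc[6]=?)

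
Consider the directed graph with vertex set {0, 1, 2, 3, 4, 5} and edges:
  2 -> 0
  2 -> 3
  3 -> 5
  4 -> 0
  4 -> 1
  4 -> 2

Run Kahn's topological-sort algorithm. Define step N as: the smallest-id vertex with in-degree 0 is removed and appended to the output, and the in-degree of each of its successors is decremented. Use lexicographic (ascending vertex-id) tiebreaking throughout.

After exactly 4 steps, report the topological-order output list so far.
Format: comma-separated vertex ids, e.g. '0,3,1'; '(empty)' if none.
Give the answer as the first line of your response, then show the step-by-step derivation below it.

4,1,2,0

step 1: output 4; order=[4]; indeg=(1,0,0,1,0,1)
step 2: output 1; order=[4,1]; indeg=(1,0,0,1,0,1)
step 3: output 2; order=[4,1,2]; indeg=(0,0,0,0,0,1)
step 4: output 0; order=[4,1,2,0]; indeg=(0,0,0,0,0,1)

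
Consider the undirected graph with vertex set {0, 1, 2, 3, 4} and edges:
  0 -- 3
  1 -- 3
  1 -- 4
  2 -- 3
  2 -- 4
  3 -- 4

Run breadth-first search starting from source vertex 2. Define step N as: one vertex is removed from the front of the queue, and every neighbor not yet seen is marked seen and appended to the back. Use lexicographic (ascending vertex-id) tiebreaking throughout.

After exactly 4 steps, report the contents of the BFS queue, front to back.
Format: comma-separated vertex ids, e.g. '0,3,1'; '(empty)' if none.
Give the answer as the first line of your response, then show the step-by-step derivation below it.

1

step 1: dequeue 2; queue=[3,4]; order=2
step 2: dequeue 3; queue=[4,0,1]; order=2,3
step 3: dequeue 4; queue=[0,1]; order=2,3,4
step 4: dequeue 0; queue=[1]; order=2,3,4,0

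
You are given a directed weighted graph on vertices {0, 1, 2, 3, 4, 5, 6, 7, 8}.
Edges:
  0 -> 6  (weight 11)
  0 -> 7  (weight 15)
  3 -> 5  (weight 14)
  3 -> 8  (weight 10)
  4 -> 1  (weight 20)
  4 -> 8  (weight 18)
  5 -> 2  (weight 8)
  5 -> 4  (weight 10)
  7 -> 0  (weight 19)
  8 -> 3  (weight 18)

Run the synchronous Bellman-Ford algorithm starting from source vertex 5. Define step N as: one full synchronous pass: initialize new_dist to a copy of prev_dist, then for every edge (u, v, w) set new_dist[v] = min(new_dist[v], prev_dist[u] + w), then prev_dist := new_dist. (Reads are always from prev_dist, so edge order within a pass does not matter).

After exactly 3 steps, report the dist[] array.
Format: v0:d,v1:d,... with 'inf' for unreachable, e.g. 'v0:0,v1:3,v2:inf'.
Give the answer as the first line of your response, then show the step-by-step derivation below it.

v0:inf,v1:30,v2:8,v3:46,v4:10,v5:0,v6:inf,v7:inf,v8:28

step 1: dist = v0:inf,v1:inf,v2:8,v3:inf,v4:10,v5:0,v6:inf,v7:inf,v8:inf
step 2: dist = v0:inf,v1:30,v2:8,v3:inf,v4:10,v5:0,v6:inf,v7:inf,v8:28
step 3: dist = v0:inf,v1:30,v2:8,v3:46,v4:10,v5:0,v6:inf,v7:inf,v8:28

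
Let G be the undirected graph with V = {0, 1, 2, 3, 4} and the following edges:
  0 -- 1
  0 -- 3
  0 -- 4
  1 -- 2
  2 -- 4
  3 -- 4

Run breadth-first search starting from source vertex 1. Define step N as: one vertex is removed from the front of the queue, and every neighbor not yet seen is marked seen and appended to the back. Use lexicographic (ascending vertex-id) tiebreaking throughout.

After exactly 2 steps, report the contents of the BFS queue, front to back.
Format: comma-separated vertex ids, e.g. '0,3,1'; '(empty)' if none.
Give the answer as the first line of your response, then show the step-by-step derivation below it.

2,3,4

step 1: dequeue 1; queue=[0,2]; order=1
step 2: dequeue 0; queue=[2,3,4]; order=1,0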